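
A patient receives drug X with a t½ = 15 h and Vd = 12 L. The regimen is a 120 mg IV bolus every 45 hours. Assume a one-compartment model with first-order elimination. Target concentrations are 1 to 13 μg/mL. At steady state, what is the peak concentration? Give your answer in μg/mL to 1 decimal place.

The dosing interval is 3 half-lives, so f = 2^(−3) = 0.125.
At steady state, R = 1/(1 − 0.125) = 8/7.
Single-dose peak C₀ = D/Vd = 120/12 = 10 μg/mL.
Steady-state peak Cmax,ss = C₀·R = 10 × 8/7 ≈ 11.429 μg/mL.
Peak 11.4 μg/mL vs MTC 13 μg/mL: below toxic threshold.

11.4 μg/mL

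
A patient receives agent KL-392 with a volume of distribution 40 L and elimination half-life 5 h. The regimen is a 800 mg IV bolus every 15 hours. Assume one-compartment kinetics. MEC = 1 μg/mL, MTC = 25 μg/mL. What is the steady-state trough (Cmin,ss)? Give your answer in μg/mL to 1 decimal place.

The dosing interval is 3 half-lives, so f = 2^(−3) = 0.125.
Accumulation ratio R = 1/(1 − f) = 1/0.875 = 8/7.
Single-dose peak C₀ = D/Vd = 800/40 = 20 μg/mL.
Steady-state peak Cmax,ss = C₀·R = 20 × 8/7 ≈ 22.857 μg/mL.
Steady-state trough Cmin,ss = Cmax,ss·f ≈ 22.857 × 0.125 ≈ 2.857 μg/mL.
Trough 2.9 μg/mL vs MEC 1 μg/mL: adequate.

2.9 μg/mL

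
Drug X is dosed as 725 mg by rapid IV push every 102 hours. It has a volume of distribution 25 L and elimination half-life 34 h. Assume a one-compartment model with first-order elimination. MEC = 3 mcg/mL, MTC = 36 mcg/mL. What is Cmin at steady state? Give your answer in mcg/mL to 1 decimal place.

4.1 mcg/mL

The dosing interval is 3 half-lives, so f = 2^(−3) = 0.125.
At steady state, R = 1/(1 − 0.125) = 8/7.
Single-dose peak C₀ = D/Vd = 725/25 = 29 mcg/mL.
Steady-state peak Cmax,ss = C₀·R = 29 × 8/7 ≈ 33.143 mcg/mL.
Steady-state trough Cmin,ss = Cmax,ss·f ≈ 33.143 × 0.125 ≈ 4.143 mcg/mL.
Trough 4.1 mcg/mL vs MEC 3 mcg/mL: adequate.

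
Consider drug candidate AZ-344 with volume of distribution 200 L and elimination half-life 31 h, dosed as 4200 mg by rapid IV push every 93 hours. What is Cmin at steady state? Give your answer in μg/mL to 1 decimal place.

3.0 μg/mL

The dosing interval is 3 half-lives, so f = 2^(−3) = 0.125.
At steady state, R = 1/(1 − 0.125) = 8/7.
Single-dose peak C₀ = D/Vd = 4200/200 = 21 μg/mL.
Steady-state peak Cmax,ss = C₀·R = 21 × 8/7 ≈ 24.000 μg/mL.
Steady-state trough Cmin,ss = Cmax,ss·f ≈ 24.000 × 0.125 ≈ 3.000 μg/mL.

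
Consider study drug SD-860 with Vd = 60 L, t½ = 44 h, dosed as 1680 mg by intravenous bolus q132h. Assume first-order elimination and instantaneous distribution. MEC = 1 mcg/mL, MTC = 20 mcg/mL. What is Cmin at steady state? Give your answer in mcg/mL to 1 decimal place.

4.0 mcg/mL

The dosing interval is 3 half-lives, so f = 2^(−3) = 0.125.
At steady state, R = 1/(1 − 0.125) = 8/7.
Single-dose peak C₀ = D/Vd = 1680/60 = 28 mcg/mL.
Steady-state peak Cmax,ss = C₀·R = 28 × 8/7 ≈ 32.000 mcg/mL.
Steady-state trough Cmin,ss = Cmax,ss·f ≈ 32.000 × 0.125 ≈ 4.000 mcg/mL.
Trough 4.0 mcg/mL vs MEC 1 mcg/mL: adequate.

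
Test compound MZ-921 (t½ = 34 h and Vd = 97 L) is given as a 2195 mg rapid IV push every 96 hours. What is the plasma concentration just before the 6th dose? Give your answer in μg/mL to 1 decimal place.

3.7 μg/mL

f = (1/2)^(τ/t½) = (1/2)^(96/34) ≈ 0.1413.
C₀ = D/Vd = 2195/97 ≈ 22.629 μg/mL.
Before the 6th dose, 5 doses have been given. Superposition: Cmin = C₀·(f + f² + … + f^5).
≈ 22.629 × (0.1413 + 0.0200 + 0.0028 + 0.0004 + 0.0001) ≈ 22.629 × 0.1646 ≈ 3.725 μg/mL.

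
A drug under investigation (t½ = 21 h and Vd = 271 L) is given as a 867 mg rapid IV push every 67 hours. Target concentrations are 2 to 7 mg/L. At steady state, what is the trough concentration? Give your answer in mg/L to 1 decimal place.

0.4 mg/L

τ/t½ = 67/21 ≈ 3.1905, so fraction remaining f = (1/2)^(67/21) ≈ 0.1095.
At steady state, accumulation factor R = 1/(1 − e^(−kτ)) ≈ 1.1230.
Single-dose peak C₀ = D/Vd = 867/271 ≈ 3.199 mg/L.
Steady-state peak Cmax,ss = C₀·R ≈ 3.199 × 1.1230 ≈ 3.592 mg/L.
Steady-state trough Cmin,ss = Cmax,ss·f ≈ 3.592 × 0.1095 ≈ 0.393 mg/L.
Trough 0.4 mg/L vs MEC 2 mg/L: subtherapeutic.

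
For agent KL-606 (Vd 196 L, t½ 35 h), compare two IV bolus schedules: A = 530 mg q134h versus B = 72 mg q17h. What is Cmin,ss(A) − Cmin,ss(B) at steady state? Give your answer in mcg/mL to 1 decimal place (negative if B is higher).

-0.7 mcg/mL

Regimen A: f = (1/2)^(134/35) ≈ 0.0704; Cmin,ss = (530/196)·f/(1−f) ≈ 0.205 mcg/mL.
Regimen B: f = (1/2)^(17/35) ≈ 0.7141; Cmin,ss = (72/196)·f/(1−f) ≈ 0.918 mcg/mL.
Difference ≈ 0.205 − 0.918 ≈ -0.713 mcg/mL.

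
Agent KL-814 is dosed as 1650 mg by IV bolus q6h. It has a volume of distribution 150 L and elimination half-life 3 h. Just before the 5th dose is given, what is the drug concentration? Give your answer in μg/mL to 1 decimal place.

f = (1/2)^(τ/t½) = (1/2)^(6/3) ≈ 0.2500.
C₀ = D/Vd = 1650/150 ≈ 11.000 μg/mL.
Before the 5th dose, 4 doses have been given. Superposition: Cmin = C₀·(f + f² + … + f^4).
≈ 11.000 × (0.2500 + 0.0625 + 0.0156 + 0.0039) ≈ 11.000 × 0.3320 ≈ 3.652 μg/mL.

3.7 μg/mL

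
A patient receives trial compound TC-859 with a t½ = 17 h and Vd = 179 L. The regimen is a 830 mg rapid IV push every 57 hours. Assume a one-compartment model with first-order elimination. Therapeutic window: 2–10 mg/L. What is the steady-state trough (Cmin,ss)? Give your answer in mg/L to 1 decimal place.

τ/t½ = 57/17 ≈ 3.3529, so fraction remaining f = (1/2)^(57/17) ≈ 0.0979.
At steady state, accumulation factor R = 1/(1 − e^(−kτ)) ≈ 1.1085.
Each bolus raises the concentration by D/Vd = 830/179 ≈ 4.637 mg/L.
Steady-state peak Cmax,ss = C₀·R ≈ 4.637 × 1.1085 ≈ 5.140 mg/L.
Steady-state trough Cmin,ss = Cmax,ss·f ≈ 5.140 × 0.0979 ≈ 0.503 mg/L.
Trough 0.5 mg/L vs MEC 2 mg/L: subtherapeutic.

0.5 mg/L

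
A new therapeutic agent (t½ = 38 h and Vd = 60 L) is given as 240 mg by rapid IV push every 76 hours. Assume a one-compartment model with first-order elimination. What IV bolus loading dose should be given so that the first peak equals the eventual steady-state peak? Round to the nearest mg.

320 mg

f = (1/2)^(76/38) ≈ 0.250000; accumulation ratio R = 1/(1−f) ≈ 1.33333.
Loading dose to hit Cmax,ss on first dose: D_load = D_maint·R ≈ 240 × 1.33333 ≈ 320.00 mg.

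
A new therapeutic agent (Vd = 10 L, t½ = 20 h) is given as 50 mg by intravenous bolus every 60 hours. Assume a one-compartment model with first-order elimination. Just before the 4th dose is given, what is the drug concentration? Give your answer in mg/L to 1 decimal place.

f = (1/2)^(τ/t½) = (1/2)^(60/20) ≈ 0.1250.
C₀ = D/Vd = 50/10 ≈ 5.000 mg/L.
Before the 4th dose, 3 doses have been given. Superposition: Cmin = C₀·(f + f² + … + f^3).
≈ 5.000 × (0.1250 + 0.0156 + 0.0020) ≈ 5.000 × 0.1426 ≈ 0.713 mg/L.

0.7 mg/L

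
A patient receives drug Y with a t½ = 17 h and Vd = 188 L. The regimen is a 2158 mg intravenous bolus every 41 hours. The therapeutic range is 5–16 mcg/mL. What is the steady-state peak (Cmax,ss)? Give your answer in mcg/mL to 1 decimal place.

14.1 mcg/mL

Over one 41-h interval, 41/17 ≈ 2.4118 half-lives elapse, leaving f ≈ 0.1879 of each dose.
Accumulation ratio R = 1/(1 − f) ≈ 1/0.8121 ≈ 1.2314.
Each bolus raises the concentration by D/Vd = 2158/188 ≈ 11.479 mcg/mL.
Cmax,ss = C₀/(1 − f) ≈ 11.479/0.8121 ≈ 14.135 mcg/mL.
Peak 14.1 mcg/mL vs MTC 16 mcg/mL: below toxic threshold.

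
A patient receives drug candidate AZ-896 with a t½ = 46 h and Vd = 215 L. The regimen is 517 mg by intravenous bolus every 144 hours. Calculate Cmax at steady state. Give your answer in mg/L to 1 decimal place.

2.7 mg/L

k = ln2/t½ = ln2/46 ≈ 0.015068 h⁻¹; fraction remaining f = e^(−kτ) = e^(−0.015068×144) ≈ 0.1142.
At steady state, accumulation factor R = 1/(1 − e^(−kτ)) ≈ 1.1289.
Each bolus raises the concentration by D/Vd = 517/215 ≈ 2.405 mg/L.
Steady-state peak Cmax,ss = C₀·R ≈ 2.405 × 1.1289 ≈ 2.715 mg/L.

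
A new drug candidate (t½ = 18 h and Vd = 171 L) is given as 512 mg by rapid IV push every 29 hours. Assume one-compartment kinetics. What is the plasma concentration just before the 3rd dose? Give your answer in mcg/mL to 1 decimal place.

f = (1/2)^(τ/t½) = (1/2)^(29/18) ≈ 0.3273.
C₀ = D/Vd = 512/171 ≈ 2.994 mcg/mL.
Before the 3rd dose, 2 doses have been given. Superposition: Cmin = C₀·(f + f²).
≈ 2.994 × (0.3273 + 0.1071) ≈ 2.994 × 0.4344 ≈ 1.301 mcg/mL.

1.3 mcg/mL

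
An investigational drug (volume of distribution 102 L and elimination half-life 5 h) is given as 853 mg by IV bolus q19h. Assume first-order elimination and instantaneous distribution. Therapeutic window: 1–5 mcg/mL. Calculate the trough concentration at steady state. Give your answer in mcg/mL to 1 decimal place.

Over one 19-h interval, 19/5 ≈ 3.8 half-lives elapse, leaving f ≈ 0.0718 of each dose.
At steady state, accumulation factor R = 1/(1 − e^(−kτ)) ≈ 1.0774.
Single-dose peak C₀ = D/Vd = 853/102 ≈ 8.363 mcg/mL.
Steady-state peak Cmax,ss = C₀·R ≈ 8.363 × 1.0774 ≈ 9.010 mcg/mL.
One interval later, Cmin,ss = Cmax,ss·e^(−kτ) ≈ 9.010 × 0.0718 ≈ 0.647 mcg/mL.
Trough 0.6 mcg/mL vs MEC 1 mcg/mL: subtherapeutic.

0.6 mcg/mL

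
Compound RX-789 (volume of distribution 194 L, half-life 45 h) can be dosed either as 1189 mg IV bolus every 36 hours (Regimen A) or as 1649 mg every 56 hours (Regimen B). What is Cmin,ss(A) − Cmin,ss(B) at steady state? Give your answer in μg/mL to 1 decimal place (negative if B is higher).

2.1 μg/mL

Regimen A: f = (1/2)^(36/45) ≈ 0.5743; Cmin,ss = (1189/194)·f/(1−f) ≈ 8.268 μg/mL.
Regimen B: f = (1/2)^(56/45) ≈ 0.4221; Cmin,ss = (1649/194)·f/(1−f) ≈ 6.208 μg/mL.
Difference ≈ 8.268 − 6.208 ≈ 2.060 μg/mL.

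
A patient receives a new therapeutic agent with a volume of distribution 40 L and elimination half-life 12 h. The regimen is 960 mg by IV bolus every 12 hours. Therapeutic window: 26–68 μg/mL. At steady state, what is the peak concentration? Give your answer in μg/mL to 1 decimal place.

The dosing interval is 1 half-life, so f = 2^(−1) = 0.5.
Accumulation ratio R = 1/(1 − f) = 1/0.5 = 2/1.
Single-dose peak C₀ = D/Vd = 960/40 = 24 μg/mL.
Steady-state peak Cmax,ss = C₀·R = 24 × 2/1 ≈ 48.000 μg/mL.
Peak 48.0 μg/mL vs MTC 68 μg/mL: below toxic threshold.

48.0 μg/mL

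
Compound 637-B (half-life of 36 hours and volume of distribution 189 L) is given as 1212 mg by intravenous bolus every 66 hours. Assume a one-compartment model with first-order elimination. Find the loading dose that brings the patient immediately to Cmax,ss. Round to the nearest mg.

1685 mg

f = (1/2)^(66/36) ≈ 0.280616; accumulation ratio R = 1/(1−f) ≈ 1.39008.
Loading dose to hit Cmax,ss on first dose: D_load = D_maint·R ≈ 1212 × 1.39008 ≈ 1684.78 mg.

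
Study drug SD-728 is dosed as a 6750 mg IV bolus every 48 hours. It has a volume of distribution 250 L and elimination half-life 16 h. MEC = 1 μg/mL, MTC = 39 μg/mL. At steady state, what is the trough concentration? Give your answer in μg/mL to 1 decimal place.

τ = 48 h = 3 half-lives, so f = (1/2)^3 = 0.125.
At steady state, R = 1/(1 − 0.125) = 8/7.
Single-dose peak C₀ = D/Vd = 6750/250 = 27 μg/mL.
Steady-state peak Cmax,ss = C₀·R = 27 × 8/7 ≈ 30.857 μg/mL.
Steady-state trough Cmin,ss = Cmax,ss·f ≈ 30.857 × 0.125 ≈ 3.857 μg/mL.
Trough 3.9 μg/mL vs MEC 1 μg/mL: adequate.

3.9 μg/mL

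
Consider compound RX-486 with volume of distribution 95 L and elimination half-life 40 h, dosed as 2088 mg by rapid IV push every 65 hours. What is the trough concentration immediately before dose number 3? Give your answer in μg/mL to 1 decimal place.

f = (1/2)^(τ/t½) = (1/2)^(65/40) ≈ 0.3242.
C₀ = D/Vd = 2088/95 ≈ 21.979 μg/mL.
Before the 3rd dose, 2 doses have been given. Superposition: Cmin = C₀·(f + f²).
≈ 21.979 × (0.3242 + 0.1051) ≈ 21.979 × 0.4293 ≈ 9.436 μg/mL.

9.4 μg/mL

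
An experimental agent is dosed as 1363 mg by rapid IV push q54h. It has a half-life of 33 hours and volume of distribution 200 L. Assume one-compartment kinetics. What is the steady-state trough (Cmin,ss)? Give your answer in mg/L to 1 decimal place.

3.2 mg/L

Over one 54-h interval, 54/33 ≈ 1.6364 half-lives elapse, leaving f ≈ 0.3217 of each dose.
At steady state, accumulation factor R = 1/(1 − e^(−kτ)) ≈ 1.4743.
Each bolus raises the concentration by D/Vd = 1363/200 ≈ 6.815 mg/L.
Steady-state peak Cmax,ss = C₀·R ≈ 6.815 × 1.4743 ≈ 10.047 mg/L.
One interval later, Cmin,ss = Cmax,ss·e^(−kτ) ≈ 10.047 × 0.3217 ≈ 3.232 mg/L.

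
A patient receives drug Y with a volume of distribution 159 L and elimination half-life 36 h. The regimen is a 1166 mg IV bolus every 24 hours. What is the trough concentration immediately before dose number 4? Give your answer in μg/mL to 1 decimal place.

f = (1/2)^(τ/t½) = (1/2)^(24/36) ≈ 0.6300.
C₀ = D/Vd = 1166/159 ≈ 7.333 μg/mL.
Before the 4th dose, 3 doses have been given. Superposition: Cmin = C₀·(f + f² + … + f^3).
≈ 7.333 × (0.6300 + 0.3969 + 0.2500) ≈ 7.333 × 1.2769 ≈ 9.364 μg/mL.

9.4 μg/mL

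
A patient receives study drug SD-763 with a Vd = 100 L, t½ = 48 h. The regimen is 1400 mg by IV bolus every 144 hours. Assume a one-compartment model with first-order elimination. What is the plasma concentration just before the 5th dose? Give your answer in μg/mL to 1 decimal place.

2.0 μg/mL

f = (1/2)^(τ/t½) = (1/2)^(144/48) ≈ 0.1250.
C₀ = D/Vd = 1400/100 ≈ 14.000 μg/mL.
Before the 5th dose, 4 doses have been given. Superposition: Cmin = C₀·(f + f² + … + f^4).
≈ 14.000 × (0.1250 + 0.0156 + 0.0020 + 0.0002) ≈ 14.000 × 0.1428 ≈ 1.999 μg/mL.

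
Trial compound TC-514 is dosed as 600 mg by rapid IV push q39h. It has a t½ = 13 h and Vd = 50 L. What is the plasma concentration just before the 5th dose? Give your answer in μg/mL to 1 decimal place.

1.7 μg/mL

f = (1/2)^(τ/t½) = (1/2)^(39/13) ≈ 0.1250.
C₀ = D/Vd = 600/50 ≈ 12.000 μg/mL.
Before the 5th dose, 4 doses have been given. Superposition: Cmin = C₀·(f + f² + … + f^4).
≈ 12.000 × (0.1250 + 0.0156 + 0.0020 + 0.0002) ≈ 12.000 × 0.1428 ≈ 1.714 μg/mL.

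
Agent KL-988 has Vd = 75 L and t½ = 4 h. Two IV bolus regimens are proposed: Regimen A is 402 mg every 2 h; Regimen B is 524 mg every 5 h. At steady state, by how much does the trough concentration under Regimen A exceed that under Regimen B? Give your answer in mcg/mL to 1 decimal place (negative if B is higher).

7.9 mcg/mL

Regimen A: f = (1/2)^(2/4) ≈ 0.7071; Cmin,ss = (402/75)·f/(1−f) ≈ 12.940 mcg/mL.
Regimen B: f = (1/2)^(5/4) ≈ 0.4204; Cmin,ss = (524/75)·f/(1−f) ≈ 5.068 mcg/mL.
Difference ≈ 12.940 − 5.068 ≈ 7.872 mcg/mL.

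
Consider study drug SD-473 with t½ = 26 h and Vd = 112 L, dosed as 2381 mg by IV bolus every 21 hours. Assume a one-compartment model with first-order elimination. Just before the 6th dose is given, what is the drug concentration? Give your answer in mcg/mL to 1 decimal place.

26.6 mcg/mL

f = (1/2)^(τ/t½) = (1/2)^(21/26) ≈ 0.5713.
C₀ = D/Vd = 2381/112 ≈ 21.259 mcg/mL.
Before the 6th dose, 5 doses have been given. Superposition: Cmin = C₀·(f + f² + … + f^5).
≈ 21.259 × (0.5713 + 0.3264 + 0.1865 + 0.1065 + 0.0609) ≈ 21.259 × 1.2516 ≈ 26.608 mcg/mL.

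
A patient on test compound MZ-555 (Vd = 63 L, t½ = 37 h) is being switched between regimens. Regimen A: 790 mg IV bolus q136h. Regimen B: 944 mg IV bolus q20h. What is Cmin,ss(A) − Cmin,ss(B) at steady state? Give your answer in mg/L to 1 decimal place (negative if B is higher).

Regimen A: f = (1/2)^(136/37) ≈ 0.0783; Cmin,ss = (790/63)·f/(1−f) ≈ 1.065 mg/L.
Regimen B: f = (1/2)^(20/37) ≈ 0.6875; Cmin,ss = (944/63)·f/(1−f) ≈ 32.965 mg/L.
Difference ≈ 1.065 − 32.965 ≈ -31.900 mg/L.

-31.9 mg/L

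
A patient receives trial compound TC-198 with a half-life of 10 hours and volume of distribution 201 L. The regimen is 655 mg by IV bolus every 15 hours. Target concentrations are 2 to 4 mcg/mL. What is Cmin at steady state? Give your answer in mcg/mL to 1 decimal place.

Over one 15-h interval, 15/10 ≈ 1.5 half-lives elapse, leaving f ≈ 0.3536 of each dose.
Single-dose peak C₀ = D/Vd = 655/201 ≈ 3.259 mcg/mL.
Steady-state trough Cmin,ss = C₀·f/(1−f) ≈ 3.259 × 0.3536/0.6464 ≈ 1.783 mcg/mL.
Trough 1.8 mcg/mL vs MEC 2 mcg/mL: subtherapeutic.

1.8 mcg/mL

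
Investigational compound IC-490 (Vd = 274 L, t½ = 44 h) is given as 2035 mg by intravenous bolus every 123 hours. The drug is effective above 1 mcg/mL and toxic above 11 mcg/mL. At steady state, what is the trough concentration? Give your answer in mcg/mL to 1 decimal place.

τ/t½ = 123/44 ≈ 2.7955, so fraction remaining f = (1/2)^(123/44) ≈ 0.1440.
At steady state, accumulation factor R = 1/(1 − e^(−kτ)) ≈ 1.1682.
Each bolus raises the concentration by D/Vd = 2035/274 ≈ 7.427 mcg/mL.
Cmax,ss = C₀/(1 − f) ≈ 7.427/0.8560 ≈ 8.676 mcg/mL.
One interval later, Cmin,ss = Cmax,ss·e^(−kτ) ≈ 8.676 × 0.1440 ≈ 1.249 mcg/mL.
Trough 1.2 mcg/mL vs MEC 1 mcg/mL: adequate.

1.2 mcg/mL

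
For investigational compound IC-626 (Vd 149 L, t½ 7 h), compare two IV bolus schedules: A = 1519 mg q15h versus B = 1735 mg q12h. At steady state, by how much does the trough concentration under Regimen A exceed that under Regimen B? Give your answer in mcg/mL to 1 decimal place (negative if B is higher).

-2.1 mcg/mL

Regimen A: f = (1/2)^(15/7) ≈ 0.2264; Cmin,ss = (1519/149)·f/(1−f) ≈ 2.984 mcg/mL.
Regimen B: f = (1/2)^(12/7) ≈ 0.3048; Cmin,ss = (1735/149)·f/(1−f) ≈ 5.105 mcg/mL.
Difference ≈ 2.984 − 5.105 ≈ -2.121 mcg/mL.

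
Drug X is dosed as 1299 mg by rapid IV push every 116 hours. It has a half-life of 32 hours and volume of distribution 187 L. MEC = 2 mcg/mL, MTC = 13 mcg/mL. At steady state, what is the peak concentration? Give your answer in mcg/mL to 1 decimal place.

Over one 116-h interval, 116/32 ≈ 3.625 half-lives elapse, leaving f ≈ 0.0811 of each dose.
At steady state, accumulation factor R = 1/(1 − e^(−kτ)) ≈ 1.0883.
Single-dose peak C₀ = D/Vd = 1299/187 ≈ 6.947 mcg/mL.
Steady-state peak Cmax,ss = C₀·R ≈ 6.947 × 1.0883 ≈ 7.560 mcg/mL.
Peak 7.6 mcg/mL vs MTC 13 mcg/mL: below toxic threshold.

7.6 mcg/mL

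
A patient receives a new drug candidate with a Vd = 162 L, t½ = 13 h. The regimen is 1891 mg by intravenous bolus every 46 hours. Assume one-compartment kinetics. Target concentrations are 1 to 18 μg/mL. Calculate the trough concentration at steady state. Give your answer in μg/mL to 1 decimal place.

Over one 46-h interval, 46/13 ≈ 3.5385 half-lives elapse, leaving f ≈ 0.0861 of each dose.
Each bolus raises the concentration by D/Vd = 1891/162 ≈ 11.673 μg/mL.
Steady-state trough Cmin,ss = C₀·f/(1−f) ≈ 11.673 × 0.0861/0.9139 ≈ 1.100 μg/mL.
Trough 1.1 μg/mL vs MEC 1 μg/mL: adequate.

1.1 μg/mL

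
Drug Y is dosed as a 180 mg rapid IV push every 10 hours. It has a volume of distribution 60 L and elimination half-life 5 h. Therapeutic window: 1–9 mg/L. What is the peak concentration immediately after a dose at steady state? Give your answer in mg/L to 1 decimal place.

4.0 mg/L

The dosing interval is 2 half-lives, so f = 2^(−2) = 0.25.
Accumulation ratio R = 1/(1 − f) = 1/0.75 = 4/3.
Single-dose peak C₀ = D/Vd = 180/60 = 3 mg/L.
Steady-state peak Cmax,ss = C₀·R = 3 × 4/3 ≈ 4.000 mg/L.
Peak 4.0 mg/L vs MTC 9 mg/L: below toxic threshold.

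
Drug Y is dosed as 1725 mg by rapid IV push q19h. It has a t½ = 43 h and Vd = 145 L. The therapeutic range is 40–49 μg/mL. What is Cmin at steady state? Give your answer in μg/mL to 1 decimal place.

τ/t½ = 19/43 ≈ 0.44186, so fraction remaining f = (1/2)^(19/43) ≈ 0.7362.
At steady state, accumulation factor R = 1/(1 − e^(−kτ)) ≈ 3.7908.
Single-dose peak C₀ = D/Vd = 1725/145 ≈ 11.897 μg/mL.
Cmax,ss = C₀/(1 − f) ≈ 11.897/0.2638 ≈ 45.099 μg/mL.
Steady-state trough Cmin,ss = Cmax,ss·f ≈ 45.099 × 0.7362 ≈ 33.202 μg/mL.
Trough 33.2 μg/mL vs MEC 40 μg/mL: subtherapeutic.

33.2 μg/mL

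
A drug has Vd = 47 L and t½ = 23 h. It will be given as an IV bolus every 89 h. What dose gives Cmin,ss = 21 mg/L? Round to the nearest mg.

13440 mg

τ/t½ = 89/23 ≈ 3.8696, so f = (1/2)^(89/23) ≈ 0.068414.
Cmin,ss = (D/Vd)·f/(1−f), so D = Cmin,ss·Vd·(1−f)/f.
D = 21 × 47 × (1−f)/f ≈ 21 × 47 × 13.61689 ≈ 13439.87 mg.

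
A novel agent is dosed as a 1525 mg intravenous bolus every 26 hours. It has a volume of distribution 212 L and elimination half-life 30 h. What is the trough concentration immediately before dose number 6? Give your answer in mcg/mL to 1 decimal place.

8.3 mcg/mL

f = (1/2)^(τ/t½) = (1/2)^(26/30) ≈ 0.5484.
C₀ = D/Vd = 1525/212 ≈ 7.193 mcg/mL.
Before the 6th dose, 5 doses have been given. Superposition: Cmin = C₀·(f + f² + … + f^5).
≈ 7.193 × (0.5484 + 0.3007 + 0.1649 + 0.0904 + 0.0496) ≈ 7.193 × 1.1540 ≈ 8.301 mcg/mL.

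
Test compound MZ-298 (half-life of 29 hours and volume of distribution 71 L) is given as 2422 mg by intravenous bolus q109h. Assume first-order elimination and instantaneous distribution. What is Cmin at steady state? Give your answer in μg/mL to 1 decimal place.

2.7 μg/mL

Over one 109-h interval, 109/29 ≈ 3.7586 half-lives elapse, leaving f ≈ 0.0739 of each dose.
Single-dose peak C₀ = D/Vd = 2422/71 ≈ 34.113 μg/mL.
Steady-state trough Cmin,ss = C₀·f/(1−f) ≈ 34.113 × 0.0739/0.9261 ≈ 2.722 μg/mL.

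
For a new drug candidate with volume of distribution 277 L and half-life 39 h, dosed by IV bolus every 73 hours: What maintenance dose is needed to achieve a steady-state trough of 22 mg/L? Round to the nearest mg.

τ/t½ = 73/39 ≈ 1.8718, so f = (1/2)^(73/39) ≈ 0.273233.
Cmin,ss = (D/Vd)·f/(1−f), so D = Cmin,ss·Vd·(1−f)/f.
D = 22 × 277 × (1−f)/f ≈ 22 × 277 × 2.65988 ≈ 16209.31 mg.

16209 mg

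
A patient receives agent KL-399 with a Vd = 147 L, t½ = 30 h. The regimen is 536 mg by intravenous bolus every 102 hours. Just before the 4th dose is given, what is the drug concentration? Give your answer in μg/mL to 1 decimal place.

f = (1/2)^(τ/t½) = (1/2)^(102/30) ≈ 0.0947.
C₀ = D/Vd = 536/147 ≈ 3.646 μg/mL.
Before the 4th dose, 3 doses have been given. Superposition: Cmin = C₀·(f + f² + … + f^3).
≈ 3.646 × (0.0947 + 0.0090 + 0.0008) ≈ 3.646 × 0.1045 ≈ 0.381 μg/mL.

0.4 μg/mL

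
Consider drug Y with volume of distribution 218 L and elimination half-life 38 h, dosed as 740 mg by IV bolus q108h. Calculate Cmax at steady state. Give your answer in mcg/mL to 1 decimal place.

Over one 108-h interval, 108/38 ≈ 2.8421 half-lives elapse, leaving f ≈ 0.1395 of each dose.
Accumulation ratio R = 1/(1 − f) ≈ 1/0.8605 ≈ 1.1621.
Each bolus raises the concentration by D/Vd = 740/218 ≈ 3.394 mcg/mL.
Cmax,ss = C₀/(1 − f) ≈ 3.394/0.8605 ≈ 3.944 mcg/mL.

3.9 mcg/mL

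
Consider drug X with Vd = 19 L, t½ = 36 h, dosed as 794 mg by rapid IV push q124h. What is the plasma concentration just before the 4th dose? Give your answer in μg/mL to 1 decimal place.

4.2 μg/mL

f = (1/2)^(τ/t½) = (1/2)^(124/36) ≈ 0.0919.
C₀ = D/Vd = 794/19 ≈ 41.789 μg/mL.
Before the 4th dose, 3 doses have been given. Superposition: Cmin = C₀·(f + f² + … + f^3).
≈ 41.789 × (0.0919 + 0.0084 + 0.0008) ≈ 41.789 × 0.1011 ≈ 4.225 μg/mL.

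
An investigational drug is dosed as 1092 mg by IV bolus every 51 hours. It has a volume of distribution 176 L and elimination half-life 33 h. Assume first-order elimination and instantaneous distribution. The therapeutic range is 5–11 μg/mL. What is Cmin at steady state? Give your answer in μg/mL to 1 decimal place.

k = ln2/t½ = ln2/33 ≈ 0.021004 h⁻¹; fraction remaining f = e^(−kτ) = e^(−0.021004×51) ≈ 0.3426.
Each bolus raises the concentration by D/Vd = 1092/176 ≈ 6.205 μg/mL.
Steady-state trough Cmin,ss = C₀·f/(1−f) ≈ 6.205 × 0.3426/0.6574 ≈ 3.234 μg/mL.
Trough 3.2 μg/mL vs MEC 5 μg/mL: subtherapeutic.

3.2 μg/mL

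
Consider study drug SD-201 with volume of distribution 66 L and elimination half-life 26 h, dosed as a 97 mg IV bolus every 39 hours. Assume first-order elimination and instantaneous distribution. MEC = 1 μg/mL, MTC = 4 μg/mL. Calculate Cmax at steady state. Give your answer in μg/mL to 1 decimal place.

2.3 μg/mL

τ/t½ = 39/26 ≈ 1.5, so fraction remaining f = (1/2)^(39/26) ≈ 0.3536.
At steady state, accumulation factor R = 1/(1 − e^(−kτ)) ≈ 1.5470.
Each bolus raises the concentration by D/Vd = 97/66 ≈ 1.470 μg/mL.
Cmax,ss = C₀/(1 − f) ≈ 1.470/0.6464 ≈ 2.274 μg/mL.
Peak 2.3 μg/mL vs MTC 4 μg/mL: below toxic threshold.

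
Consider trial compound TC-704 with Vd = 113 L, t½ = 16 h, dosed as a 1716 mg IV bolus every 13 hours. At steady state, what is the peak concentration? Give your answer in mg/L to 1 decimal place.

Over one 13-h interval, 13/16 ≈ 0.8125 half-lives elapse, leaving f ≈ 0.5694 of each dose.
Accumulation ratio R = 1/(1 − f) ≈ 1/0.4306 ≈ 2.3223.
Single-dose peak C₀ = D/Vd = 1716/113 ≈ 15.186 mg/L.
Cmax,ss = C₀/(1 − f) ≈ 15.186/0.4306 ≈ 35.267 mg/L.

35.3 mg/L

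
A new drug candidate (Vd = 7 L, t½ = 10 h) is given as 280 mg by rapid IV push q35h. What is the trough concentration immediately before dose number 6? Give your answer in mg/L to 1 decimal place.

3.9 mg/L

f = (1/2)^(τ/t½) = (1/2)^(35/10) ≈ 0.0884.
C₀ = D/Vd = 280/7 ≈ 40.000 mg/L.
Before the 6th dose, 5 doses have been given. Superposition: Cmin = C₀·(f + f² + … + f^5).
≈ 40.000 × (0.0884 + 0.0078 + 0.0007 + 0.0001 + 0.0000) ≈ 40.000 × 0.0970 ≈ 3.880 mg/L.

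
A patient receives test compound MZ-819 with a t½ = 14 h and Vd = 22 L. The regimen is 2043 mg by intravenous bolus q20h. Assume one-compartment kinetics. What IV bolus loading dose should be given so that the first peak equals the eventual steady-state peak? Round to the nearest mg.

3251 mg

f = (1/2)^(20/14) ≈ 0.371499; accumulation ratio R = 1/(1−f) ≈ 1.59109.
Loading dose to hit Cmax,ss on first dose: D_load = D_maint·R ≈ 2043 × 1.59109 ≈ 3250.60 mg.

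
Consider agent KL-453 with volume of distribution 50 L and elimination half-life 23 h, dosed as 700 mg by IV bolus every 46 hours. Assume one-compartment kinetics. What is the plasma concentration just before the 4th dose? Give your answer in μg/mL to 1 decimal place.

f = (1/2)^(τ/t½) = (1/2)^(46/23) ≈ 0.2500.
C₀ = D/Vd = 700/50 ≈ 14.000 μg/mL.
Before the 4th dose, 3 doses have been given. Superposition: Cmin = C₀·(f + f² + … + f^3).
≈ 14.000 × (0.2500 + 0.0625 + 0.0156) ≈ 14.000 × 0.3281 ≈ 4.593 μg/mL.

4.6 μg/mL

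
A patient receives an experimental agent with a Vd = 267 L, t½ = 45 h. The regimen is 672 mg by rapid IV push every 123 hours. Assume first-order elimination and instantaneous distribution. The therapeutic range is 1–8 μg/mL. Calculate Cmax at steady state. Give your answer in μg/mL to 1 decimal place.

3.0 μg/mL

k = ln2/t½ = ln2/45 ≈ 0.015403 h⁻¹; fraction remaining f = e^(−kτ) = e^(−0.015403×123) ≈ 0.1504.
Accumulation ratio R = 1/(1 − f) ≈ 1/0.8496 ≈ 1.1770.
Each bolus raises the concentration by D/Vd = 672/267 ≈ 2.517 μg/mL.
Steady-state peak Cmax,ss = C₀·R ≈ 2.517 × 1.1770 ≈ 2.963 μg/mL.
Peak 3.0 μg/mL vs MTC 8 μg/mL: below toxic threshold.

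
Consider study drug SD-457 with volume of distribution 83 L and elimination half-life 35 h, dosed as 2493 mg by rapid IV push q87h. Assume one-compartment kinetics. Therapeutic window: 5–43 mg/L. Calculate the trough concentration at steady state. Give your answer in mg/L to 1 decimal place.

τ/t½ = 87/35 ≈ 2.4857, so fraction remaining f = (1/2)^(87/35) ≈ 0.1785.
Each bolus raises the concentration by D/Vd = 2493/83 ≈ 30.036 mg/L.
Steady-state trough Cmin,ss = C₀·f/(1−f) ≈ 30.036 × 0.1785/0.8215 ≈ 6.526 mg/L.
Trough 6.5 mg/L vs MEC 5 mg/L: adequate.

6.5 mg/L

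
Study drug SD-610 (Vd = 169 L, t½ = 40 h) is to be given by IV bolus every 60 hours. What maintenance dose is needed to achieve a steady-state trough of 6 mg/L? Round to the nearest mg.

τ/t½ = 60/40 ≈ 1.5, so f = (1/2)^(60/40) ≈ 0.353553.
Cmin,ss = (D/Vd)·f/(1−f), so D = Cmin,ss·Vd·(1−f)/f.
D = 6 × 169 × (1−f)/f ≈ 6 × 169 × 1.82843 ≈ 1854.03 mg.

1854 mg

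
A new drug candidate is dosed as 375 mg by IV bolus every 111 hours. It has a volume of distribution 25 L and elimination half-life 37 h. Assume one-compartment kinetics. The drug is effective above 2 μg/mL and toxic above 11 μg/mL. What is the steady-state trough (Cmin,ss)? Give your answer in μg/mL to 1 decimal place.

The dosing interval is 3 half-lives, so f = 2^(−3) = 0.125.
Accumulation ratio R = 1/(1 − f) = 1/0.875 = 8/7.
Single-dose peak C₀ = D/Vd = 375/25 = 15 μg/mL.
Steady-state peak Cmax,ss = C₀·R = 15 × 8/7 ≈ 17.143 μg/mL.
Steady-state trough Cmin,ss = Cmax,ss·f ≈ 17.143 × 0.125 ≈ 2.143 μg/mL.
Trough 2.1 μg/mL vs MEC 2 μg/mL: adequate.

2.1 μg/mL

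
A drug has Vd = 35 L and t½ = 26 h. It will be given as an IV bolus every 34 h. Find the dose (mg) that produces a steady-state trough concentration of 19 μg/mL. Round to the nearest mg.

981 mg

τ/t½ = 34/26 ≈ 1.3077, so f = (1/2)^(34/26) ≈ 0.403967.
Cmin,ss = (D/Vd)·f/(1−f), so D = Cmin,ss·Vd·(1−f)/f.
D = 19 × 35 × (1−f)/f ≈ 19 × 35 × 1.47545 ≈ 981.17 mg.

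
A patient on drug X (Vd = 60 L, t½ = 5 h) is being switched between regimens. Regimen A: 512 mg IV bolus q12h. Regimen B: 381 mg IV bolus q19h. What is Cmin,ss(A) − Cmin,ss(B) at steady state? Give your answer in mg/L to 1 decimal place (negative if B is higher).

1.5 mg/L

Regimen A: f = (1/2)^(12/5) ≈ 0.1895; Cmin,ss = (512/60)·f/(1−f) ≈ 1.995 mg/L.
Regimen B: f = (1/2)^(19/5) ≈ 0.0718; Cmin,ss = (381/60)·f/(1−f) ≈ 0.491 mg/L.
Difference ≈ 1.995 − 0.491 ≈ 1.504 mg/L.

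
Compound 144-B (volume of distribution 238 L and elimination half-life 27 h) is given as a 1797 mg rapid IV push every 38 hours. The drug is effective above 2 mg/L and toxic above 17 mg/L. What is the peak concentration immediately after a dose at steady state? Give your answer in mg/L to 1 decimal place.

τ/t½ = 38/27 ≈ 1.4074, so fraction remaining f = (1/2)^(38/27) ≈ 0.3770.
Accumulation ratio R = 1/(1 − f) ≈ 1/0.6230 ≈ 1.6051.
Each bolus raises the concentration by D/Vd = 1797/238 ≈ 7.550 mg/L.
Cmax,ss = C₀/(1 − f) ≈ 7.550/0.6230 ≈ 12.119 mg/L.
Peak 12.1 mg/L vs MTC 17 mg/L: below toxic threshold.

12.1 mg/L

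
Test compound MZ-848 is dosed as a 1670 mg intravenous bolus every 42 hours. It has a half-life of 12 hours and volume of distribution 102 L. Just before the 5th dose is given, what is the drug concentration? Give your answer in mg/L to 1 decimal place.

1.6 mg/L

f = (1/2)^(τ/t½) = (1/2)^(42/12) ≈ 0.0884.
C₀ = D/Vd = 1670/102 ≈ 16.373 mg/L.
Before the 5th dose, 4 doses have been given. Superposition: Cmin = C₀·(f + f² + … + f^4).
≈ 16.373 × (0.0884 + 0.0078 + 0.0007 + 0.0001) ≈ 16.373 × 0.0970 ≈ 1.588 mg/L.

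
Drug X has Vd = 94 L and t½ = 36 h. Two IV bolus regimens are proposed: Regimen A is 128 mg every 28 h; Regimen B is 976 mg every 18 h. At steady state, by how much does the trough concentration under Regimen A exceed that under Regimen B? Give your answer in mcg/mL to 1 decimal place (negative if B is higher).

Regimen A: f = (1/2)^(28/36) ≈ 0.5833; Cmin,ss = (128/94)·f/(1−f) ≈ 1.906 mcg/mL.
Regimen B: f = (1/2)^(18/36) ≈ 0.7071; Cmin,ss = (976/94)·f/(1−f) ≈ 25.066 mcg/mL.
Difference ≈ 1.906 − 25.066 ≈ -23.160 mcg/mL.

-23.2 mcg/mL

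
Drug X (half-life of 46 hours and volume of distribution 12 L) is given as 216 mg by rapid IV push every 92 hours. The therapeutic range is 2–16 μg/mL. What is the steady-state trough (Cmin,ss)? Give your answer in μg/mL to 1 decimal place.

The dosing interval is 2 half-lives, so f = 2^(−2) = 0.25.
At steady state, R = 1/(1 − 0.25) = 4/3.
Single-dose peak C₀ = D/Vd = 216/12 = 18 μg/mL.
Steady-state peak Cmax,ss = C₀·R = 18 × 4/3 ≈ 24.000 μg/mL.
Steady-state trough Cmin,ss = Cmax,ss·f ≈ 24.000 × 0.25 ≈ 6.000 μg/mL.
Trough 6.0 μg/mL vs MEC 2 μg/mL: adequate.

6.0 μg/mL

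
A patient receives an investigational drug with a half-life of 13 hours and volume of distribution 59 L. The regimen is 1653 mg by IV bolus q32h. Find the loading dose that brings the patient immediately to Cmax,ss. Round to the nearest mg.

2020 mg

f = (1/2)^(32/13) ≈ 0.181553; accumulation ratio R = 1/(1−f) ≈ 1.22183.
Loading dose to hit Cmax,ss on first dose: D_load = D_maint·R ≈ 1653 × 1.22183 ≈ 2019.68 mg.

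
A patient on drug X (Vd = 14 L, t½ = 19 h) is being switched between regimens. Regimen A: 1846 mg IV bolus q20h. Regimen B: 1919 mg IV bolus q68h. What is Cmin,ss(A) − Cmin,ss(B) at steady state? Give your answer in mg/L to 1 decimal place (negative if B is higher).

110.2 mg/L

Regimen A: f = (1/2)^(20/19) ≈ 0.4821; Cmin,ss = (1846/14)·f/(1−f) ≈ 122.742 mg/L.
Regimen B: f = (1/2)^(68/19) ≈ 0.0837; Cmin,ss = (1919/14)·f/(1−f) ≈ 12.521 mg/L.
Difference ≈ 122.742 − 12.521 ≈ 110.221 mg/L.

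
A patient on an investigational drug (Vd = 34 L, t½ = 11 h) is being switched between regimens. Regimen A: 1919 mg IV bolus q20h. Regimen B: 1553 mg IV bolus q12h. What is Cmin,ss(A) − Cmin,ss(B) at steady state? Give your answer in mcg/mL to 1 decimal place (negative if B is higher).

Regimen A: f = (1/2)^(20/11) ≈ 0.2836; Cmin,ss = (1919/34)·f/(1−f) ≈ 22.343 mcg/mL.
Regimen B: f = (1/2)^(12/11) ≈ 0.4695; Cmin,ss = (1553/34)·f/(1−f) ≈ 40.424 mcg/mL.
Difference ≈ 22.343 − 40.424 ≈ -18.081 mcg/mL.

-18.1 mcg/mL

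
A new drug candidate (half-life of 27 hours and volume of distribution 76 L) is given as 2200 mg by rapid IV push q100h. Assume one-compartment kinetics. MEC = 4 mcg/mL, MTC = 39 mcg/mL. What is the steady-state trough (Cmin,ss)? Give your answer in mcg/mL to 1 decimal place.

2.4 mcg/mL

τ/t½ = 100/27 ≈ 3.7037, so fraction remaining f = (1/2)^(100/27) ≈ 0.0767.
At steady state, accumulation factor R = 1/(1 − e^(−kτ)) ≈ 1.0831.
Single-dose peak C₀ = D/Vd = 2200/76 ≈ 28.947 mcg/mL.
Cmax,ss = C₀/(1 − f) ≈ 28.947/0.9233 ≈ 31.352 mcg/mL.
One interval later, Cmin,ss = Cmax,ss·e^(−kτ) ≈ 31.352 × 0.0767 ≈ 2.405 mcg/mL.
Trough 2.4 mcg/mL vs MEC 4 mcg/mL: subtherapeutic.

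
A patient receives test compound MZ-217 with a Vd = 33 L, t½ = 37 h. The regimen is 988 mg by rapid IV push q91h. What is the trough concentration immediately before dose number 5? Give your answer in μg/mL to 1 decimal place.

f = (1/2)^(τ/t½) = (1/2)^(91/37) ≈ 0.1818.
C₀ = D/Vd = 988/33 ≈ 29.939 μg/mL.
Before the 5th dose, 4 doses have been given. Superposition: Cmin = C₀·(f + f² + … + f^4).
≈ 29.939 × (0.1818 + 0.0331 + 0.0060 + 0.0011) ≈ 29.939 × 0.2220 ≈ 6.646 μg/mL.

6.6 μg/mL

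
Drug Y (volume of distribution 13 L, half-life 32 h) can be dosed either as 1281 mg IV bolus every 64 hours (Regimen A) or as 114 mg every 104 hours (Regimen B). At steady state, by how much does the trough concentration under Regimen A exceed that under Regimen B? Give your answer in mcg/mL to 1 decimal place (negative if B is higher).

31.8 mcg/mL

Regimen A: f = (1/2)^(64/32) ≈ 0.2500; Cmin,ss = (1281/13)·f/(1−f) ≈ 32.846 mcg/mL.
Regimen B: f = (1/2)^(104/32) ≈ 0.1051; Cmin,ss = (114/13)·f/(1−f) ≈ 1.030 mcg/mL.
Difference ≈ 32.846 − 1.030 ≈ 31.816 mcg/mL.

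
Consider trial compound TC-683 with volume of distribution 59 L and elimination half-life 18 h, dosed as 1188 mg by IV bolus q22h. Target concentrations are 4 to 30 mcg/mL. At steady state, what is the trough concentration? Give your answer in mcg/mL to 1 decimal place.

15.1 mcg/mL

τ/t½ = 22/18 ≈ 1.2222, so fraction remaining f = (1/2)^(22/18) ≈ 0.4286.
Accumulation ratio R = 1/(1 − f) ≈ 1/0.5714 ≈ 1.7501.
Each bolus raises the concentration by D/Vd = 1188/59 ≈ 20.136 mcg/mL.
Cmax,ss = C₀/(1 − f) ≈ 20.136/0.5714 ≈ 35.240 mcg/mL.
Steady-state trough Cmin,ss = Cmax,ss·f ≈ 35.240 × 0.4286 ≈ 15.104 mcg/mL.
Trough 15.1 mcg/mL vs MEC 4 mcg/mL: adequate.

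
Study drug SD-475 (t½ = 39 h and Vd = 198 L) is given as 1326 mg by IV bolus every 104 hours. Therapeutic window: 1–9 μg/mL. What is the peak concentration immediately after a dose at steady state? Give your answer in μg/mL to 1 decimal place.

τ/t½ = 104/39 ≈ 2.6667, so fraction remaining f = (1/2)^(104/39) ≈ 0.1575.
Accumulation ratio R = 1/(1 − f) ≈ 1/0.8425 ≈ 1.1869.
Single-dose peak C₀ = D/Vd = 1326/198 ≈ 6.697 μg/mL.
Steady-state peak Cmax,ss = C₀·R ≈ 6.697 × 1.1869 ≈ 7.949 μg/mL.
Peak 7.9 μg/mL vs MTC 9 μg/mL: below toxic threshold.

7.9 μg/mL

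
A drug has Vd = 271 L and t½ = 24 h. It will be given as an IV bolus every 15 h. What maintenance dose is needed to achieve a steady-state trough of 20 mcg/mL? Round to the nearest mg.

2939 mg

τ/t½ = 15/24 ≈ 0.625, so f = (1/2)^(15/24) ≈ 0.648420.
Cmin,ss = (D/Vd)·f/(1−f), so D = Cmin,ss·Vd·(1−f)/f.
D = 20 × 271 × (1−f)/f ≈ 20 × 271 × 0.54221 ≈ 2938.78 mg.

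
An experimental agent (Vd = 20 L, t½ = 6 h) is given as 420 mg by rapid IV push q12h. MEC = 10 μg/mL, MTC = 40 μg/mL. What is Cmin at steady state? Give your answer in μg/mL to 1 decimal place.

7.0 μg/mL

The dosing interval is 2 half-lives, so f = 2^(−2) = 0.25.
Accumulation ratio R = 1/(1 − f) = 1/0.75 = 4/3.
Single-dose peak C₀ = D/Vd = 420/20 = 21 μg/mL.
Steady-state peak Cmax,ss = C₀·R = 21 × 4/3 ≈ 28.000 μg/mL.
Steady-state trough Cmin,ss = Cmax,ss·f ≈ 28.000 × 0.25 ≈ 7.000 μg/mL.
Trough 7.0 μg/mL vs MEC 10 μg/mL: subtherapeutic.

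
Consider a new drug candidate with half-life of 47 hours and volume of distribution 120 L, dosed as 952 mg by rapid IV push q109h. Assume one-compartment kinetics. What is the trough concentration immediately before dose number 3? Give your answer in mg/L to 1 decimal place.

1.9 mg/L

f = (1/2)^(τ/t½) = (1/2)^(109/47) ≈ 0.2004.
C₀ = D/Vd = 952/120 ≈ 7.933 mg/L.
Before the 3rd dose, 2 doses have been given. Superposition: Cmin = C₀·(f + f²).
≈ 7.933 × (0.2004 + 0.0402) ≈ 7.933 × 0.2406 ≈ 1.909 mg/L.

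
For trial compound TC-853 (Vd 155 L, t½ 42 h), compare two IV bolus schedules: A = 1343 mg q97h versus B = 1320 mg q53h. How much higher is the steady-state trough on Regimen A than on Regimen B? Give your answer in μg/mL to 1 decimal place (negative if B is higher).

-3.9 μg/mL

Regimen A: f = (1/2)^(97/42) ≈ 0.2017; Cmin,ss = (1343/155)·f/(1−f) ≈ 2.189 μg/mL.
Regimen B: f = (1/2)^(53/42) ≈ 0.4170; Cmin,ss = (1320/155)·f/(1−f) ≈ 6.091 μg/mL.
Difference ≈ 2.189 − 6.091 ≈ -3.902 μg/mL.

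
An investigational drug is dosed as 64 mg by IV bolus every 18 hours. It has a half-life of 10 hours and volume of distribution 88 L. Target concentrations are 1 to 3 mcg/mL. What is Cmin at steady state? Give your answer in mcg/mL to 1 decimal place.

τ/t½ = 18/10 ≈ 1.8, so fraction remaining f = (1/2)^(18/10) ≈ 0.2872.
At steady state, accumulation factor R = 1/(1 − e^(−kτ)) ≈ 1.4029.
Each bolus raises the concentration by D/Vd = 64/88 ≈ 0.727 mcg/mL.
Steady-state peak Cmax,ss = C₀·R ≈ 0.727 × 1.4029 ≈ 1.020 mcg/mL.
One interval later, Cmin,ss = Cmax,ss·e^(−kτ) ≈ 1.020 × 0.2872 ≈ 0.293 mcg/mL.
Trough 0.3 mcg/mL vs MEC 1 mcg/mL: subtherapeutic.

0.3 mcg/mL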